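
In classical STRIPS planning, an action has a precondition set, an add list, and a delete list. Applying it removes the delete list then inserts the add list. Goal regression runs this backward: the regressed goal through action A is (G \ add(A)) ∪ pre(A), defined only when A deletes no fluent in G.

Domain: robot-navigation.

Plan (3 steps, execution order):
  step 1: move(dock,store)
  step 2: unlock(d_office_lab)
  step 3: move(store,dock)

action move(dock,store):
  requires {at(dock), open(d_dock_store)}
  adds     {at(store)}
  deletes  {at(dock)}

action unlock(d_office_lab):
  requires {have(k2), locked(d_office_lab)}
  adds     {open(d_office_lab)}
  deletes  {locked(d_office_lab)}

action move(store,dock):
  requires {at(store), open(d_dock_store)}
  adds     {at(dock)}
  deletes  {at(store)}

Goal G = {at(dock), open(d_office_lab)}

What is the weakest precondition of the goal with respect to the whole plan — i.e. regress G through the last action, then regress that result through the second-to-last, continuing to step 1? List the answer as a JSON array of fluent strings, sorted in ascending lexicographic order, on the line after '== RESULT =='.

Work backward from the goal:
  through step 3 (move(store,dock)): drop {at(dock)}, keep {open(d_office_lab)}, require {at(store), open(d_dock_store)}
    → {at(store), open(d_dock_store), open(d_office_lab)}
  through step 2 (unlock(d_office_lab)): drop {open(d_office_lab)}, keep {at(store), open(d_dock_store)}, require {have(k2), locked(d_office_lab)}
    → {at(store), have(k2), locked(d_office_lab), open(d_dock_store)}
  through step 1 (move(dock,store)): drop {at(store)}, keep {have(k2), locked(d_office_lab), open(d_dock_store)}, require {at(dock), open(d_dock_store)}
    → {at(dock), have(k2), locked(d_office_lab), open(d_dock_store)}

== RESULT ==
["at(dock)", "have(k2)", "locked(d_office_lab)", "open(d_dock_store)"]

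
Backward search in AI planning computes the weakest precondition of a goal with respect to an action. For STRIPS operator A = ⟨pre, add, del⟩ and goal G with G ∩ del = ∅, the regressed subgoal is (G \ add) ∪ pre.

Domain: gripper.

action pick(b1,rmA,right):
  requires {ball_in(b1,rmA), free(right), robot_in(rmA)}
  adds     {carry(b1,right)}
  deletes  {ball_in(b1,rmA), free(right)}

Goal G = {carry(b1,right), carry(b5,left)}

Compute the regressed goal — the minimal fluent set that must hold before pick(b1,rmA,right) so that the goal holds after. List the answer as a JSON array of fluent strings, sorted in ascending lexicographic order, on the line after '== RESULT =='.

Regress:
  G ∩ del = {}  (empty — regression defined)
  G \ add = {carry(b1,right), carry(b5,left)} \ {carry(b1,right)} = {carry(b5,left)}
  ∪ pre   = {carry(b5,left)} ∪ {ball_in(b1,rmA), free(right), robot_in(rmA)}
          = {ball_in(b1,rmA), carry(b5,left), free(right), robot_in(rmA)}

== RESULT ==
["ball_in(b1,rmA)", "carry(b5,left)", "free(right)", "robot_in(rmA)"]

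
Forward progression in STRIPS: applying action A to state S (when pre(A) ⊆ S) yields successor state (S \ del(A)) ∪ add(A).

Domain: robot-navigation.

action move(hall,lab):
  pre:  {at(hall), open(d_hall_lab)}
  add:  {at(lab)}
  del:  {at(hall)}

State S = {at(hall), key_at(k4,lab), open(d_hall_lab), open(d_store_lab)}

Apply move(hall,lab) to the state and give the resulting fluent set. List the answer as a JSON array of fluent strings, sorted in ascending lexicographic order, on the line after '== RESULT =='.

Compute (S \ del) ∪ add:
  pre ⊆ S: {at(hall), open(d_hall_lab)} ⊆ S  — applicable
  S \ del = {key_at(k4,lab), open(d_hall_lab), open(d_store_lab)}
  ∪ add   = {at(lab), key_at(k4,lab), open(d_hall_lab), open(d_store_lab)}

== RESULT ==
["at(lab)", "key_at(k4,lab)", "open(d_hall_lab)", "open(d_store_lab)"]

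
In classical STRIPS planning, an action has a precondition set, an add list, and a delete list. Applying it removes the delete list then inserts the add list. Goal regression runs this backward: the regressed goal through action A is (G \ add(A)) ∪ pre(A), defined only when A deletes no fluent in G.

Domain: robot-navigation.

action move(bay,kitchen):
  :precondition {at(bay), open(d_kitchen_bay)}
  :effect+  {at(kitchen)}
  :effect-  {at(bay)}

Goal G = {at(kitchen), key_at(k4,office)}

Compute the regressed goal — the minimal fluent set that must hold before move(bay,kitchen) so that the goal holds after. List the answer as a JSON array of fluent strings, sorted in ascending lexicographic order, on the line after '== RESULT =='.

Compute (G \ add) ∪ pre:
  G ∩ del = {}  (empty — regression defined)
  G \ add = {at(kitchen), key_at(k4,office)} \ {at(kitchen)} = {key_at(k4,office)}
  ∪ pre   = {key_at(k4,office)} ∪ {at(bay), open(d_kitchen_bay)}
          = {at(bay), key_at(k4,office), open(d_kitchen_bay)}

== RESULT ==
["at(bay)", "key_at(k4,office)", "open(d_kitchen_bay)"]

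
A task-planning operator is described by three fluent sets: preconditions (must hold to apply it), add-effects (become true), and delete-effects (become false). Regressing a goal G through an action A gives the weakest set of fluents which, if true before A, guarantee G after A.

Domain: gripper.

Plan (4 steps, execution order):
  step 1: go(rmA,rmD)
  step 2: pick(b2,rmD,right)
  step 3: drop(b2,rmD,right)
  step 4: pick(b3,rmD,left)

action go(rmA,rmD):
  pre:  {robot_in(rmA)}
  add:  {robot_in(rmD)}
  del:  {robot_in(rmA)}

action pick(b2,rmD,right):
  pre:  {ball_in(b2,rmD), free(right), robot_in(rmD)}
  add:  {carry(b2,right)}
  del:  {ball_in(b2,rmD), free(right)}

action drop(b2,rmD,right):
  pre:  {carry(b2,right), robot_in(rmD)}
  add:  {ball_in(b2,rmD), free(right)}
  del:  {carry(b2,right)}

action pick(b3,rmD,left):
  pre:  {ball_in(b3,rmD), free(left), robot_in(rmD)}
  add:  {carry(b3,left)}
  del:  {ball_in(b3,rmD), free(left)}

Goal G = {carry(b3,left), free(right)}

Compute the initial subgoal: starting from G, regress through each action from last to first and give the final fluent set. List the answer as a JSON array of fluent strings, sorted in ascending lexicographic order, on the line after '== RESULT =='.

Work backward from the goal:
  through step 4 (pick(b3,rmD,left)): drop {carry(b3,left)}, keep {free(right)}, require {ball_in(b3,rmD), free(left), robot_in(rmD)}
    → {ball_in(b3,rmD), free(left), free(right), robot_in(rmD)}
  through step 3 (drop(b2,rmD,right)): drop {free(right)}, keep {ball_in(b3,rmD), free(left), robot_in(rmD)}, require {carry(b2,right), robot_in(rmD)}
    → {ball_in(b3,rmD), carry(b2,right), free(left), robot_in(rmD)}
  through step 2 (pick(b2,rmD,right)): drop {carry(b2,right)}, keep {ball_in(b3,rmD), free(left), robot_in(rmD)}, require {ball_in(b2,rmD), free(right), robot_in(rmD)}
    → {ball_in(b2,rmD), ball_in(b3,rmD), free(left), free(right), robot_in(rmD)}
  through step 1 (go(rmA,rmD)): drop {robot_in(rmD)}, keep {ball_in(b2,rmD), ball_in(b3,rmD), free(left), free(right)}, require {robot_in(rmA)}
    → {ball_in(b2,rmD), ball_in(b3,rmD), free(left), free(right), robot_in(rmA)}

== RESULT ==
["ball_in(b2,rmD)", "ball_in(b3,rmD)", "free(left)", "free(right)", "robot_in(rmA)"]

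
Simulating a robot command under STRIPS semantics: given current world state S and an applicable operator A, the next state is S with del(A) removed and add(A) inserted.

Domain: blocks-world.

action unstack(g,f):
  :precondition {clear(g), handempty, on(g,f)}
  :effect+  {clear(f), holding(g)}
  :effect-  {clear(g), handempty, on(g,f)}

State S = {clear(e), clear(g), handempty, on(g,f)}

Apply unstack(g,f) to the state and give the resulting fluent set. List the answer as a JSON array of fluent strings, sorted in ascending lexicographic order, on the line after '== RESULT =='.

Progress:
  pre ⊆ S: {clear(g), handempty, on(g,f)} ⊆ S  — applicable
  S \ del = {clear(e)}
  ∪ add   = {clear(e), clear(f), holding(g)}

== RESULT ==
["clear(e)", "clear(f)", "holding(g)"]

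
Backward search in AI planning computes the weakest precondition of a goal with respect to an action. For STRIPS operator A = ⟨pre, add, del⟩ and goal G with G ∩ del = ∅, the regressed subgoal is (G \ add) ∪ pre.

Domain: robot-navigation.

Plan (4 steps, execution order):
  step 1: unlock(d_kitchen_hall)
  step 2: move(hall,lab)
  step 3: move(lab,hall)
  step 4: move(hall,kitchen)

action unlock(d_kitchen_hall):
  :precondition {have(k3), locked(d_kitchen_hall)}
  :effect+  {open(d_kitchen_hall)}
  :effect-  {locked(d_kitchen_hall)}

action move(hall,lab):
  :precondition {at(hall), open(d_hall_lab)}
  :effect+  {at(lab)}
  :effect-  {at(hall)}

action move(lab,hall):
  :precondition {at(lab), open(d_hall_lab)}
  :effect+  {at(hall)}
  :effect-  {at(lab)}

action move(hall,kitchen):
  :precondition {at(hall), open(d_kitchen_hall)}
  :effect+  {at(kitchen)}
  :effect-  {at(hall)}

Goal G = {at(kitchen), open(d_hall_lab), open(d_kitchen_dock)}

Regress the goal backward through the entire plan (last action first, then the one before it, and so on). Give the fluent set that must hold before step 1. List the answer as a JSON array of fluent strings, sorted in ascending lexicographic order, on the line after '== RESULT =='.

Work backward from the goal:
  through step 4 (move(hall,kitchen)): drop {at(kitchen)}, keep {open(d_hall_lab), open(d_kitchen_dock)}, require {at(hall), open(d_kitchen_hall)}
    → {at(hall), open(d_hall_lab), open(d_kitchen_dock), open(d_kitchen_hall)}
  through step 3 (move(lab,hall)): drop {at(hall)}, keep {open(d_hall_lab), open(d_kitchen_dock), open(d_kitchen_hall)}, require {at(lab), open(d_hall_lab)}
    → {at(lab), open(d_hall_lab), open(d_kitchen_dock), open(d_kitchen_hall)}
  through step 2 (move(hall,lab)): drop {at(lab)}, keep {open(d_hall_lab), open(d_kitchen_dock), open(d_kitchen_hall)}, require {at(hall), open(d_hall_lab)}
    → {at(hall), open(d_hall_lab), open(d_kitchen_dock), open(d_kitchen_hall)}
  through step 1 (unlock(d_kitchen_hall)): drop {open(d_kitchen_hall)}, keep {at(hall), open(d_hall_lab), open(d_kitchen_dock)}, require {have(k3), locked(d_kitchen_hall)}
    → {at(hall), have(k3), locked(d_kitchen_hall), open(d_hall_lab), open(d_kitchen_dock)}

== RESULT ==
["at(hall)", "have(k3)", "locked(d_kitchen_hall)", "open(d_hall_lab)", "open(d_kitchen_dock)"]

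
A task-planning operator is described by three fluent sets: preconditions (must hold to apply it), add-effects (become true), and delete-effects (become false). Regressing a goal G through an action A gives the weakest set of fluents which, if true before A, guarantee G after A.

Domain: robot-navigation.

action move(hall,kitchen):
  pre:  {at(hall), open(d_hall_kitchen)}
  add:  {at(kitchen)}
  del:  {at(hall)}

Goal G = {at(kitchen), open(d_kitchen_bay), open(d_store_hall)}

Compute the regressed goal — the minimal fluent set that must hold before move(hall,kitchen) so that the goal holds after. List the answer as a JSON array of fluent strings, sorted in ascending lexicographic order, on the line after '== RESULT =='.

Compute (G \ add) ∪ pre:
  G ∩ del = {}  (empty — regression defined)
  G \ add = {at(kitchen), open(d_kitchen_bay), open(d_store_hall)} \ {at(kitchen)} = {open(d_kitchen_bay), open(d_store_hall)}
  ∪ pre   = {open(d_kitchen_bay), open(d_store_hall)} ∪ {at(hall), open(d_hall_kitchen)}
          = {at(hall), open(d_hall_kitchen), open(d_kitchen_bay), open(d_store_hall)}

== RESULT ==
["at(hall)", "open(d_hall_kitchen)", "open(d_kitchen_bay)", "open(d_store_hall)"]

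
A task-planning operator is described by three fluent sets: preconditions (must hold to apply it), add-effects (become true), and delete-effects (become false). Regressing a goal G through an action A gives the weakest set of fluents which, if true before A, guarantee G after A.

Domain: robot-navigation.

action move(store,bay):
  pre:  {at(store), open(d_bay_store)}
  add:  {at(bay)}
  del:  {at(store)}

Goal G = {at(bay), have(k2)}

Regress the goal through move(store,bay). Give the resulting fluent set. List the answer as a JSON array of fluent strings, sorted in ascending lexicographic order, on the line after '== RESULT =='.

Regress:
  G ∩ del = {}  (empty — regression defined)
  G \ add = {at(bay), have(k2)} \ {at(bay)} = {have(k2)}
  ∪ pre   = {have(k2)} ∪ {at(store), open(d_bay_store)}
          = {at(store), have(k2), open(d_bay_store)}

== RESULT ==
["at(store)", "have(k2)", "open(d_bay_store)"]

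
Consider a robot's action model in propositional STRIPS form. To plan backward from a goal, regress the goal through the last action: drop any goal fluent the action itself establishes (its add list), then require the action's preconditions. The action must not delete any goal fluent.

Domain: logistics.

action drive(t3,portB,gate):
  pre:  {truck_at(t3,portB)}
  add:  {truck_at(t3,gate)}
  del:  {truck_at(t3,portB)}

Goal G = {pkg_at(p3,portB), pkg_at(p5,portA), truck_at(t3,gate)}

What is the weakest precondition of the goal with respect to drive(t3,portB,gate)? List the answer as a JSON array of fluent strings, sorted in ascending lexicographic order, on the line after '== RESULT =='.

Compute (G \ add) ∪ pre:
  G ∩ del = {}  (empty — regression defined)
  G \ add = {pkg_at(p3,portB), pkg_at(p5,portA), truck_at(t3,gate)} \ {truck_at(t3,gate)} = {pkg_at(p3,portB), pkg_at(p5,portA)}
  ∪ pre   = {pkg_at(p3,portB), pkg_at(p5,portA)} ∪ {truck_at(t3,portB)}
          = {pkg_at(p3,portB), pkg_at(p5,portA), truck_at(t3,portB)}

== RESULT ==
["pkg_at(p3,portB)", "pkg_at(p5,portA)", "truck_at(t3,portB)"]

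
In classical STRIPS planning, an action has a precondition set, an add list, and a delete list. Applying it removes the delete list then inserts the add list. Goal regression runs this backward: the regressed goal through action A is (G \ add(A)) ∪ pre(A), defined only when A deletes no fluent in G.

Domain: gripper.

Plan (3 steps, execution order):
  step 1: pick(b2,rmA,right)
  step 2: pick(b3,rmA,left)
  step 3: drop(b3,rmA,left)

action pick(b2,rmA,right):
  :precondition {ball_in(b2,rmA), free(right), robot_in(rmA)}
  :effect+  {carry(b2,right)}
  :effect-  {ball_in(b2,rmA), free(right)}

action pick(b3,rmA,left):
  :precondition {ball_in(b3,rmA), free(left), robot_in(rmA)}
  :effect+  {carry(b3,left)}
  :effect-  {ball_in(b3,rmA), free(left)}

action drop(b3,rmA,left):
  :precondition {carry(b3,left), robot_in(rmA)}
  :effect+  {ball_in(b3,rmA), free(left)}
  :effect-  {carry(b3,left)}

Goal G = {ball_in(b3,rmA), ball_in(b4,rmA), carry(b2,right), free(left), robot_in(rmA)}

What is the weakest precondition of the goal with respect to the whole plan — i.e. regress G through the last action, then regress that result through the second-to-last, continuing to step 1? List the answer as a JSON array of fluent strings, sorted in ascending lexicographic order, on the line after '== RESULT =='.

Work backward from the goal:
  through step 3 (drop(b3,rmA,left)): drop {ball_in(b3,rmA), free(left)}, keep {ball_in(b4,rmA), carry(b2,right), robot_in(rmA)}, require {carry(b3,left), robot_in(rmA)}
    → {ball_in(b4,rmA), carry(b2,right), carry(b3,left), robot_in(rmA)}
  through step 2 (pick(b3,rmA,left)): drop {carry(b3,left)}, keep {ball_in(b4,rmA), carry(b2,right), robot_in(rmA)}, require {ball_in(b3,rmA), free(left), robot_in(rmA)}
    → {ball_in(b3,rmA), ball_in(b4,rmA), carry(b2,right), free(left), robot_in(rmA)}
  through step 1 (pick(b2,rmA,right)): drop {carry(b2,right)}, keep {ball_in(b3,rmA), ball_in(b4,rmA), free(left), robot_in(rmA)}, require {ball_in(b2,rmA), free(right), robot_in(rmA)}
    → {ball_in(b2,rmA), ball_in(b3,rmA), ball_in(b4,rmA), free(left), free(right), robot_in(rmA)}

== RESULT ==
["ball_in(b2,rmA)", "ball_in(b3,rmA)", "ball_in(b4,rmA)", "free(left)", "free(right)", "robot_in(rmA)"]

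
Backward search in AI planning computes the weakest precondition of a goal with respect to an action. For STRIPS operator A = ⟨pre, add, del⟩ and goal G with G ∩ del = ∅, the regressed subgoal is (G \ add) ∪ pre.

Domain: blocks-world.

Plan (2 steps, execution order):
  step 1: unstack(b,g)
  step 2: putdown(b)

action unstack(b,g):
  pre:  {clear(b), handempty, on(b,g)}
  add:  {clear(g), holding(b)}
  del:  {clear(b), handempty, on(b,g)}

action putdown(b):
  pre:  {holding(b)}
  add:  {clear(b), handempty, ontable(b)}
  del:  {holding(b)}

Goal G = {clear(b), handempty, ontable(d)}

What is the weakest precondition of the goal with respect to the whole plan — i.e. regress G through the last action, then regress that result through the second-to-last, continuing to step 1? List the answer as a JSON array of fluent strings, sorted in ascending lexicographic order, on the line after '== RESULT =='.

Regress step by step:
  through step 2 (putdown(b)): drop {clear(b), handempty}, keep {ontable(d)}, require {holding(b)}
    → {holding(b), ontable(d)}
  through step 1 (unstack(b,g)): drop {holding(b)}, keep {ontable(d)}, require {clear(b), handempty, on(b,g)}
    → {clear(b), handempty, on(b,g), ontable(d)}

== RESULT ==
["clear(b)", "handempty", "on(b,g)", "ontable(d)"]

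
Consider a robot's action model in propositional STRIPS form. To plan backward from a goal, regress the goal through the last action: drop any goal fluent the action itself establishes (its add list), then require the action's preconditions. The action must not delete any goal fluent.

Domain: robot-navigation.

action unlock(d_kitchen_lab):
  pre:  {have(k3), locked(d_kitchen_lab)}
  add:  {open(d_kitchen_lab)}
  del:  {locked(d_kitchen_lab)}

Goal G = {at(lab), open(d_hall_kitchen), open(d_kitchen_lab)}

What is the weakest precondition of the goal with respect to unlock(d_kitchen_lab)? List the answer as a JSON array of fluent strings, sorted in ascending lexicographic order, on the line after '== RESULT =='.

Regress:
  G ∩ del = {}  (empty — regression defined)
  G \ add = {at(lab), open(d_hall_kitchen), open(d_kitchen_lab)} \ {open(d_kitchen_lab)} = {at(lab), open(d_hall_kitchen)}
  ∪ pre   = {at(lab), open(d_hall_kitchen)} ∪ {have(k3), locked(d_kitchen_lab)}
          = {at(lab), have(k3), locked(d_kitchen_lab), open(d_hall_kitchen)}

== RESULT ==
["at(lab)", "have(k3)", "locked(d_kitchen_lab)", "open(d_hall_kitchen)"]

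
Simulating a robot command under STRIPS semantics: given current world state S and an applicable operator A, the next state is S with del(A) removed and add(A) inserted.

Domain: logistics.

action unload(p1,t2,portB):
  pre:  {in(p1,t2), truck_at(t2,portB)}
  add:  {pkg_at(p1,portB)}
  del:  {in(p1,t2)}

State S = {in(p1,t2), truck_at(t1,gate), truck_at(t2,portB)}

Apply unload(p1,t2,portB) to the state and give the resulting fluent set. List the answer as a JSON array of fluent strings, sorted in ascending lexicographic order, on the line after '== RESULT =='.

Compute (S \ del) ∪ add:
  pre ⊆ S: {in(p1,t2), truck_at(t2,portB)} ⊆ S  — applicable
  S \ del = {truck_at(t1,gate), truck_at(t2,portB)}
  ∪ add   = {pkg_at(p1,portB), truck_at(t1,gate), truck_at(t2,portB)}

== RESULT ==
["pkg_at(p1,portB)", "truck_at(t1,gate)", "truck_at(t2,portB)"]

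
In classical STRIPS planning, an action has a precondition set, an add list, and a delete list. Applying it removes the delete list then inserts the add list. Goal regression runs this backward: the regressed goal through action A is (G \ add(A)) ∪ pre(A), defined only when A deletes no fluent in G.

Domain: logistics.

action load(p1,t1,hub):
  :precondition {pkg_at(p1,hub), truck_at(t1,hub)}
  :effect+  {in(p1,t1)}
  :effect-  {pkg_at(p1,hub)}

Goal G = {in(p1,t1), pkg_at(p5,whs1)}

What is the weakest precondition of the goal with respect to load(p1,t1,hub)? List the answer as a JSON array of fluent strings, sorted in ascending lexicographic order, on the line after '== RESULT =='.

Regress:
  G ∩ del = {}  (empty — regression defined)
  G \ add = {in(p1,t1), pkg_at(p5,whs1)} \ {in(p1,t1)} = {pkg_at(p5,whs1)}
  ∪ pre   = {pkg_at(p5,whs1)} ∪ {pkg_at(p1,hub), truck_at(t1,hub)}
          = {pkg_at(p1,hub), pkg_at(p5,whs1), truck_at(t1,hub)}

== RESULT ==
["pkg_at(p1,hub)", "pkg_at(p5,whs1)", "truck_at(t1,hub)"]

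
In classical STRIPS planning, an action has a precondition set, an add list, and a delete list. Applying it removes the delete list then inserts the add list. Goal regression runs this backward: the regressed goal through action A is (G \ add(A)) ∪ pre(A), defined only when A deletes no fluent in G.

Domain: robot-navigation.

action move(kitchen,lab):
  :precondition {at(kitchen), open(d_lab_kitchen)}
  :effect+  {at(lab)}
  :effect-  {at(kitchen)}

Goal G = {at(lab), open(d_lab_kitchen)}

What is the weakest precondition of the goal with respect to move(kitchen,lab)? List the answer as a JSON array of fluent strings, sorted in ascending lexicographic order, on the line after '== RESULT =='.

Regress:
  G ∩ del = {}  (empty — regression defined)
  G \ add = {at(lab), open(d_lab_kitchen)} \ {at(lab)} = {open(d_lab_kitchen)}
  ∪ pre   = {open(d_lab_kitchen)} ∪ {at(kitchen), open(d_lab_kitchen)}
          = {at(kitchen), open(d_lab_kitchen)}

== RESULT ==
["at(kitchen)", "open(d_lab_kitchen)"]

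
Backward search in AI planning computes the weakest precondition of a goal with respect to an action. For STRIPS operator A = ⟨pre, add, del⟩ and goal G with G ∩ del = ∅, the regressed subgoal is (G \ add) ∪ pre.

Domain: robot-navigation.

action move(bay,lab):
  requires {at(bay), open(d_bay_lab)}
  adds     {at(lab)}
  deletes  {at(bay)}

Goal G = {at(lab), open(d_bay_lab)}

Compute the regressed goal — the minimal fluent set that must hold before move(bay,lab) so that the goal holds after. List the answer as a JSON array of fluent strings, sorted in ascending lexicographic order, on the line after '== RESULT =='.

Regress:
  G ∩ del = {}  (empty — regression defined)
  G \ add = {at(lab), open(d_bay_lab)} \ {at(lab)} = {open(d_bay_lab)}
  ∪ pre   = {open(d_bay_lab)} ∪ {at(bay), open(d_bay_lab)}
          = {at(bay), open(d_bay_lab)}

== RESULT ==
["at(bay)", "open(d_bay_lab)"]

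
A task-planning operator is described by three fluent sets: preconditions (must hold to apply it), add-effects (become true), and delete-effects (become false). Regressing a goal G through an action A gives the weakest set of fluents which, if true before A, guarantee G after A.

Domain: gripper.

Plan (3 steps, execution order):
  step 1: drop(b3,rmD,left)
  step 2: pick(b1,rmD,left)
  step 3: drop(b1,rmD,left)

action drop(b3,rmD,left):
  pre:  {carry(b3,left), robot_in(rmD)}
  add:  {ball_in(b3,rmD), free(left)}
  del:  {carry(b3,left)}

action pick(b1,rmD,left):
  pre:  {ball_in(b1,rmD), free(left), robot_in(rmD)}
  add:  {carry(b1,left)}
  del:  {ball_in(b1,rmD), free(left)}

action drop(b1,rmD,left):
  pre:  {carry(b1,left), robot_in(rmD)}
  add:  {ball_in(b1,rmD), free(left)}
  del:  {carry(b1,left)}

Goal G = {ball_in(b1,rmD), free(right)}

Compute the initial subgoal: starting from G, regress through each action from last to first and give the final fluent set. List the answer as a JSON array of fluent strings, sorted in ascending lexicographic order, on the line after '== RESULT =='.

Regress step by step:
  through step 3 (drop(b1,rmD,left)): drop {ball_in(b1,rmD)}, keep {free(right)}, require {carry(b1,left), robot_in(rmD)}
    → {carry(b1,left), free(right), robot_in(rmD)}
  through step 2 (pick(b1,rmD,left)): drop {carry(b1,left)}, keep {free(right), robot_in(rmD)}, require {ball_in(b1,rmD), free(left), robot_in(rmD)}
    → {ball_in(b1,rmD), free(left), free(right), robot_in(rmD)}
  through step 1 (drop(b3,rmD,left)): drop {free(left)}, keep {ball_in(b1,rmD), free(right), robot_in(rmD)}, require {carry(b3,left), robot_in(rmD)}
    → {ball_in(b1,rmD), carry(b3,left), free(right), robot_in(rmD)}

== RESULT ==
["ball_in(b1,rmD)", "carry(b3,left)", "free(right)", "robot_in(rmD)"]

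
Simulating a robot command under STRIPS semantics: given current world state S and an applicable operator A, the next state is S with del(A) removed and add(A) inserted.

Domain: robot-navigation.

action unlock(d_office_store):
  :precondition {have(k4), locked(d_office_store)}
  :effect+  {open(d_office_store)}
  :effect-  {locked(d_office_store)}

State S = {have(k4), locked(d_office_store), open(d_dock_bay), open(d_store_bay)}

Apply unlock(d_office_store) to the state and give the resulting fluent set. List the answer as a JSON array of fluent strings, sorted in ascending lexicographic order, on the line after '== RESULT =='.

Compute (S \ del) ∪ add:
  pre ⊆ S: {have(k4), locked(d_office_store)} ⊆ S  — applicable
  S \ del = {have(k4), open(d_dock_bay), open(d_store_bay)}
  ∪ add   = {have(k4), open(d_dock_bay), open(d_office_store), open(d_store_bay)}

== RESULT ==
["have(k4)", "open(d_dock_bay)", "open(d_office_store)", "open(d_store_bay)"]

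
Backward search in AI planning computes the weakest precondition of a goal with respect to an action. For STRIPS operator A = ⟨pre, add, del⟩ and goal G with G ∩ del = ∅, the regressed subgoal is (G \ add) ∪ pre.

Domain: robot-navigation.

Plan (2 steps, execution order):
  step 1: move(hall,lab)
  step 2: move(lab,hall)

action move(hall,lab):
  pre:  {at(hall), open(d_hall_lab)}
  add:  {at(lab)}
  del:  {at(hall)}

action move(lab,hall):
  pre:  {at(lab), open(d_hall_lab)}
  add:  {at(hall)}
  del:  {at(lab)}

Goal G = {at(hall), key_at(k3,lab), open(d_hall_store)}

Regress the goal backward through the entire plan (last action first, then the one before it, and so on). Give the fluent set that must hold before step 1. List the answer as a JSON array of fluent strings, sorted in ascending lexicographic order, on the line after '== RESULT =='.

Work backward from the goal:
  through step 2 (move(lab,hall)): drop {at(hall)}, keep {key_at(k3,lab), open(d_hall_store)}, require {at(lab), open(d_hall_lab)}
    → {at(lab), key_at(k3,lab), open(d_hall_lab), open(d_hall_store)}
  through step 1 (move(hall,lab)): drop {at(lab)}, keep {key_at(k3,lab), open(d_hall_lab), open(d_hall_store)}, require {at(hall), open(d_hall_lab)}
    → {at(hall), key_at(k3,lab), open(d_hall_lab), open(d_hall_store)}

== RESULT ==
["at(hall)", "key_at(k3,lab)", "open(d_hall_lab)", "open(d_hall_store)"]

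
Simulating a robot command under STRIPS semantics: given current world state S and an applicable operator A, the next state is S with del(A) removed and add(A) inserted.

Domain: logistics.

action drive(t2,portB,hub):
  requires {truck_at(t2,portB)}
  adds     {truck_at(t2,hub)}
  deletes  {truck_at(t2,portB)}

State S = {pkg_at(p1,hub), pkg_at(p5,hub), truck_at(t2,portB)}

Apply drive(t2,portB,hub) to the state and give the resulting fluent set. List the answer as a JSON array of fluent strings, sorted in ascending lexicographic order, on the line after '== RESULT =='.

Compute (S \ del) ∪ add:
  pre ⊆ S: {truck_at(t2,portB)} ⊆ S  — applicable
  S \ del = {pkg_at(p1,hub), pkg_at(p5,hub)}
  ∪ add   = {pkg_at(p1,hub), pkg_at(p5,hub), truck_at(t2,hub)}

== RESULT ==
["pkg_at(p1,hub)", "pkg_at(p5,hub)", "truck_at(t2,hub)"]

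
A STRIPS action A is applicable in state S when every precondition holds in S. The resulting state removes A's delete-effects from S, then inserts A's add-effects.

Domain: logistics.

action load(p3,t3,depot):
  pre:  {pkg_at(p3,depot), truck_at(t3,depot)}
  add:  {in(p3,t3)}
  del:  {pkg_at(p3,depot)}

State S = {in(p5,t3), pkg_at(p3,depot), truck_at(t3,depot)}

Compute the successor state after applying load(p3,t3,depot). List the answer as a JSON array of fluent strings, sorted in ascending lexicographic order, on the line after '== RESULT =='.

Compute (S \ del) ∪ add:
  pre ⊆ S: {pkg_at(p3,depot), truck_at(t3,depot)} ⊆ S  — applicable
  S \ del = {in(p5,t3), truck_at(t3,depot)}
  ∪ add   = {in(p3,t3), in(p5,t3), truck_at(t3,depot)}

== RESULT ==
["in(p3,t3)", "in(p5,t3)", "truck_at(t3,depot)"]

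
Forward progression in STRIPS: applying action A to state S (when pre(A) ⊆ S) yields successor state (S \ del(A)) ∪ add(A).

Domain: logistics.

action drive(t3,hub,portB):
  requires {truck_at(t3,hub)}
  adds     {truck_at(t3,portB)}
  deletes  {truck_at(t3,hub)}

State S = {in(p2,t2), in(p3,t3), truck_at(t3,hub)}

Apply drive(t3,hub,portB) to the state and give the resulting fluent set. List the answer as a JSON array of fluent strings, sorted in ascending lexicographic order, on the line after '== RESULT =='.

Progress:
  pre ⊆ S: {truck_at(t3,hub)} ⊆ S  — applicable
  S \ del = {in(p2,t2), in(p3,t3)}
  ∪ add   = {in(p2,t2), in(p3,t3), truck_at(t3,portB)}

== RESULT ==
["in(p2,t2)", "in(p3,t3)", "truck_at(t3,portB)"]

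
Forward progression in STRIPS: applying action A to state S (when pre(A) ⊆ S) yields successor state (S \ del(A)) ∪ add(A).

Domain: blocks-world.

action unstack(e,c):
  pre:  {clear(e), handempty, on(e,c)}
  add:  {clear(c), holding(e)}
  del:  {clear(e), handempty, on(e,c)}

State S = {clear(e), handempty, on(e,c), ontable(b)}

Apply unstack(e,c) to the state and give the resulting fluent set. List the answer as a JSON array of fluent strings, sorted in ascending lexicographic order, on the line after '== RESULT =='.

Compute (S \ del) ∪ add:
  pre ⊆ S: {clear(e), handempty, on(e,c)} ⊆ S  — applicable
  S \ del = {ontable(b)}
  ∪ add   = {clear(c), holding(e), ontable(b)}

== RESULT ==
["clear(c)", "holding(e)", "ontable(b)"]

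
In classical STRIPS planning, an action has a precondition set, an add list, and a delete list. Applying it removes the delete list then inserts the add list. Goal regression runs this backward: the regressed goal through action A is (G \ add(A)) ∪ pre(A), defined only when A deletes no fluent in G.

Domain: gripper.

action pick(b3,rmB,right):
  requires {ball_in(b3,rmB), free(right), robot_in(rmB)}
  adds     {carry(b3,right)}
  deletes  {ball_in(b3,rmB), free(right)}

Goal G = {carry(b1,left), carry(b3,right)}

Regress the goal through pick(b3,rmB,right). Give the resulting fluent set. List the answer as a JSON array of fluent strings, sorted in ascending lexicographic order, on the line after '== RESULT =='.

Compute (G \ add) ∪ pre:
  G ∩ del = {}  (empty — regression defined)
  G \ add = {carry(b1,left), carry(b3,right)} \ {carry(b3,right)} = {carry(b1,left)}
  ∪ pre   = {carry(b1,left)} ∪ {ball_in(b3,rmB), free(right), robot_in(rmB)}
          = {ball_in(b3,rmB), carry(b1,left), free(right), robot_in(rmB)}

== RESULT ==
["ball_in(b3,rmB)", "carry(b1,left)", "free(right)", "robot_in(rmB)"]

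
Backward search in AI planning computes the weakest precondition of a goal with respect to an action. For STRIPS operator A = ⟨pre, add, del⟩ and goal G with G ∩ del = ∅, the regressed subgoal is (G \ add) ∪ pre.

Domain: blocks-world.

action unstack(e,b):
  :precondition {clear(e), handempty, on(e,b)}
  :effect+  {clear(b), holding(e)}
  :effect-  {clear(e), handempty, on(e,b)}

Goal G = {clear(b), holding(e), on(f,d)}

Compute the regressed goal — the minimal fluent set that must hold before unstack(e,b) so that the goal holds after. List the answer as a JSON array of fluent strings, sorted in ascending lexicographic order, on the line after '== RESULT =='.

Compute (G \ add) ∪ pre:
  G ∩ del = {}  (empty — regression defined)
  G \ add = {clear(b), holding(e), on(f,d)} \ {clear(b), holding(e)} = {on(f,d)}
  ∪ pre   = {on(f,d)} ∪ {clear(e), handempty, on(e,b)}
          = {clear(e), handempty, on(e,b), on(f,d)}

== RESULT ==
["clear(e)", "handempty", "on(e,b)", "on(f,d)"]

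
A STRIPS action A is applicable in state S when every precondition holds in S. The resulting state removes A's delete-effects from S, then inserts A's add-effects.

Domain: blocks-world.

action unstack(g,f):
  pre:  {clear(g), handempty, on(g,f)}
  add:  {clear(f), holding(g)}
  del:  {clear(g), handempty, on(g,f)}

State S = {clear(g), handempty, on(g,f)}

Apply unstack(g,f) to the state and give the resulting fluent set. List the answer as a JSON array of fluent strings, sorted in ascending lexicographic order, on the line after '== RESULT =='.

Compute (S \ del) ∪ add:
  pre ⊆ S: {clear(g), handempty, on(g,f)} ⊆ S  — applicable
  S \ del = {}
  ∪ add   = {clear(f), holding(g)}

== RESULT ==
["clear(f)", "holding(g)"]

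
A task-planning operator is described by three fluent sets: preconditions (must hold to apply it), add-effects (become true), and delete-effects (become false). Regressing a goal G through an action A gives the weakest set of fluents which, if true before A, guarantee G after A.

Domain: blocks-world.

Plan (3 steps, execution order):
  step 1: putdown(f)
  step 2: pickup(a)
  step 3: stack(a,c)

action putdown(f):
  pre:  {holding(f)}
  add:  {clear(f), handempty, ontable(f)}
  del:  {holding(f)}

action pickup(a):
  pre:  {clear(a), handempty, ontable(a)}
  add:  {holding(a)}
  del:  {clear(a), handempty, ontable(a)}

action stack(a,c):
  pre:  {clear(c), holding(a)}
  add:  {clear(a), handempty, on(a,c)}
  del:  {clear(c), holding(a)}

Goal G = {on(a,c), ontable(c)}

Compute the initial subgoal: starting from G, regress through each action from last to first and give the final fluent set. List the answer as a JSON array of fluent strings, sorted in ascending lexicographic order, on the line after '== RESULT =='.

Regress step by step:
  through step 3 (stack(a,c)): drop {on(a,c)}, keep {ontable(c)}, require {clear(c), holding(a)}
    → {clear(c), holding(a), ontable(c)}
  through step 2 (pickup(a)): drop {holding(a)}, keep {clear(c), ontable(c)}, require {clear(a), handempty, ontable(a)}
    → {clear(a), clear(c), handempty, ontable(a), ontable(c)}
  through step 1 (putdown(f)): drop {handempty}, keep {clear(a), clear(c), ontable(a), ontable(c)}, require {holding(f)}
    → {clear(a), clear(c), holding(f), ontable(a), ontable(c)}

== RESULT ==
["clear(a)", "clear(c)", "holding(f)", "ontable(a)", "ontable(c)"]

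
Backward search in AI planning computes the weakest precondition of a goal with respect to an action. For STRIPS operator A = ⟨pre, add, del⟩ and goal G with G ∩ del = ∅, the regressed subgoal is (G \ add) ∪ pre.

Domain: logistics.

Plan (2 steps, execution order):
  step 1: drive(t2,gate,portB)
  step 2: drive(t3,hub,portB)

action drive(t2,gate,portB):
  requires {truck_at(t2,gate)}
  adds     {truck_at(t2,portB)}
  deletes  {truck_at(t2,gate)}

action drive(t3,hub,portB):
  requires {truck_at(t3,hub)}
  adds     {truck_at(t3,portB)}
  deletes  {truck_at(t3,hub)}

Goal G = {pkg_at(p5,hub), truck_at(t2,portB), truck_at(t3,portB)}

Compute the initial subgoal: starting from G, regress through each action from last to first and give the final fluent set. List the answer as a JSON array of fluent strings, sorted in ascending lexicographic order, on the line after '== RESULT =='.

Work backward from the goal:
  through step 2 (drive(t3,hub,portB)): drop {truck_at(t3,portB)}, keep {pkg_at(p5,hub), truck_at(t2,portB)}, require {truck_at(t3,hub)}
    → {pkg_at(p5,hub), truck_at(t2,portB), truck_at(t3,hub)}
  through step 1 (drive(t2,gate,portB)): drop {truck_at(t2,portB)}, keep {pkg_at(p5,hub), truck_at(t3,hub)}, require {truck_at(t2,gate)}
    → {pkg_at(p5,hub), truck_at(t2,gate), truck_at(t3,hub)}

== RESULT ==
["pkg_at(p5,hub)", "truck_at(t2,gate)", "truck_at(t3,hub)"]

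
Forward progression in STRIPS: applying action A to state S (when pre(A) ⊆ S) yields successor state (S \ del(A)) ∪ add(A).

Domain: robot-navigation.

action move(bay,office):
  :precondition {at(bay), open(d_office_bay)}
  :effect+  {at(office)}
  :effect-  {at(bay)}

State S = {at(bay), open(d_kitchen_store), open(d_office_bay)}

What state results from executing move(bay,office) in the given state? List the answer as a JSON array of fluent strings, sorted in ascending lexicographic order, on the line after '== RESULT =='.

Progress:
  pre ⊆ S: {at(bay), open(d_office_bay)} ⊆ S  — applicable
  S \ del = {open(d_kitchen_store), open(d_office_bay)}
  ∪ add   = {at(office), open(d_kitchen_store), open(d_office_bay)}

== RESULT ==
["at(office)", "open(d_kitchen_store)", "open(d_office_bay)"]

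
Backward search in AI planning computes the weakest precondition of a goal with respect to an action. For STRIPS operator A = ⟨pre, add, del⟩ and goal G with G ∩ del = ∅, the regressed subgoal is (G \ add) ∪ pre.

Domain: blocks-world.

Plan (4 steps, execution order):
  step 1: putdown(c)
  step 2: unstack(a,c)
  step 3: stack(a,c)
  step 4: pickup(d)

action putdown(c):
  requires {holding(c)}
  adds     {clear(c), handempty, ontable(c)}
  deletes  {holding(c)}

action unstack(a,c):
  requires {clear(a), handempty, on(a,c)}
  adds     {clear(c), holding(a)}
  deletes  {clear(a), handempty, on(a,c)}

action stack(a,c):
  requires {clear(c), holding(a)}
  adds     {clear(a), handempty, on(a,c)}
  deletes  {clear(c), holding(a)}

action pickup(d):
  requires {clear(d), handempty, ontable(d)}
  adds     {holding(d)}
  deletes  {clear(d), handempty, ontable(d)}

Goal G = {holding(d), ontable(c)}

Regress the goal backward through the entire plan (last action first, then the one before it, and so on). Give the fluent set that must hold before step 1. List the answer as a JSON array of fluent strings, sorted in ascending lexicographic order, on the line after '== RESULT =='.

Regress step by step:
  through step 4 (pickup(d)): drop {holding(d)}, keep {ontable(c)}, require {clear(d), handempty, ontable(d)}
    → {clear(d), handempty, ontable(c), ontable(d)}
  through step 3 (stack(a,c)): drop {handempty}, keep {clear(d), ontable(c), ontable(d)}, require {clear(c), holding(a)}
    → {clear(c), clear(d), holding(a), ontable(c), ontable(d)}
  through step 2 (unstack(a,c)): drop {clear(c), holding(a)}, keep {clear(d), ontable(c), ontable(d)}, require {clear(a), handempty, on(a,c)}
    → {clear(a), clear(d), handempty, on(a,c), ontable(c), ontable(d)}
  through step 1 (putdown(c)): drop {handempty, ontable(c)}, keep {clear(a), clear(d), on(a,c), ontable(d)}, require {holding(c)}
    → {clear(a), clear(d), holding(c), on(a,c), ontable(d)}

== RESULT ==
["clear(a)", "clear(d)", "holding(c)", "on(a,c)", "ontable(d)"]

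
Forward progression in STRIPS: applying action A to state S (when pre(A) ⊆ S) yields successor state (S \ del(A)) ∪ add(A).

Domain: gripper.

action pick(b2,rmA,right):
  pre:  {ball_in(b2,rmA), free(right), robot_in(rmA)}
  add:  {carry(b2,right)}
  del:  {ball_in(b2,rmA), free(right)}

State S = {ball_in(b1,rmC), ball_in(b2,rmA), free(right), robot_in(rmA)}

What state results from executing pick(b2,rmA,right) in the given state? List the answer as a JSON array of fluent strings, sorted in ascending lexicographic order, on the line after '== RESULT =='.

Progress:
  pre ⊆ S: {ball_in(b2,rmA), free(right), robot_in(rmA)} ⊆ S  — applicable
  S \ del = {ball_in(b1,rmC), robot_in(rmA)}
  ∪ add   = {ball_in(b1,rmC), carry(b2,right), robot_in(rmA)}

== RESULT ==
["ball_in(b1,rmC)", "carry(b2,right)", "robot_in(rmA)"]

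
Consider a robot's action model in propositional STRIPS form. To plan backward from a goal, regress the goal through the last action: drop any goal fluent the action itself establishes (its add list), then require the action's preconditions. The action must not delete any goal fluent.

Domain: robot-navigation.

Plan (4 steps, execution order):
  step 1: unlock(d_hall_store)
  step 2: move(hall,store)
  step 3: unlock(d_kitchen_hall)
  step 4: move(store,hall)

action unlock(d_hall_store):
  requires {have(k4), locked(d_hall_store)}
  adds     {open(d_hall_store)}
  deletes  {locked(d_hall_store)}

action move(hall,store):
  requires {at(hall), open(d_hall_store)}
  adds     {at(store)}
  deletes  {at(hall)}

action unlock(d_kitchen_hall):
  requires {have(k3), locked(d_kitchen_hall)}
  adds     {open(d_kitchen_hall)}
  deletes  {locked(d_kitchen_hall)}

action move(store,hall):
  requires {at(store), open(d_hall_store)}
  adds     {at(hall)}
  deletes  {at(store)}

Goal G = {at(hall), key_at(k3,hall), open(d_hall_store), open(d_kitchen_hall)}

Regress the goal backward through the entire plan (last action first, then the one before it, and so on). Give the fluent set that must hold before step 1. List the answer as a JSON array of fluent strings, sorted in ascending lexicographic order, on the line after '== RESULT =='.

Work backward from the goal:
  through step 4 (move(store,hall)): drop {at(hall)}, keep {key_at(k3,hall), open(d_hall_store), open(d_kitchen_hall)}, require {at(store), open(d_hall_store)}
    → {at(store), key_at(k3,hall), open(d_hall_store), open(d_kitchen_hall)}
  through step 3 (unlock(d_kitchen_hall)): drop {open(d_kitchen_hall)}, keep {at(store), key_at(k3,hall), open(d_hall_store)}, require {have(k3), locked(d_kitchen_hall)}
    → {at(store), have(k3), key_at(k3,hall), locked(d_kitchen_hall), open(d_hall_store)}
  through step 2 (move(hall,store)): drop {at(store)}, keep {have(k3), key_at(k3,hall), locked(d_kitchen_hall), open(d_hall_store)}, require {at(hall), open(d_hall_store)}
    → {at(hall), have(k3), key_at(k3,hall), locked(d_kitchen_hall), open(d_hall_store)}
  through step 1 (unlock(d_hall_store)): drop {open(d_hall_store)}, keep {at(hall), have(k3), key_at(k3,hall), locked(d_kitchen_hall)}, require {have(k4), locked(d_hall_store)}
    → {at(hall), have(k3), have(k4), key_at(k3,hall), locked(d_hall_store), locked(d_kitchen_hall)}

== RESULT ==
["at(hall)", "have(k3)", "have(k4)", "key_at(k3,hall)", "locked(d_hall_store)", "locked(d_kitchen_hall)"]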